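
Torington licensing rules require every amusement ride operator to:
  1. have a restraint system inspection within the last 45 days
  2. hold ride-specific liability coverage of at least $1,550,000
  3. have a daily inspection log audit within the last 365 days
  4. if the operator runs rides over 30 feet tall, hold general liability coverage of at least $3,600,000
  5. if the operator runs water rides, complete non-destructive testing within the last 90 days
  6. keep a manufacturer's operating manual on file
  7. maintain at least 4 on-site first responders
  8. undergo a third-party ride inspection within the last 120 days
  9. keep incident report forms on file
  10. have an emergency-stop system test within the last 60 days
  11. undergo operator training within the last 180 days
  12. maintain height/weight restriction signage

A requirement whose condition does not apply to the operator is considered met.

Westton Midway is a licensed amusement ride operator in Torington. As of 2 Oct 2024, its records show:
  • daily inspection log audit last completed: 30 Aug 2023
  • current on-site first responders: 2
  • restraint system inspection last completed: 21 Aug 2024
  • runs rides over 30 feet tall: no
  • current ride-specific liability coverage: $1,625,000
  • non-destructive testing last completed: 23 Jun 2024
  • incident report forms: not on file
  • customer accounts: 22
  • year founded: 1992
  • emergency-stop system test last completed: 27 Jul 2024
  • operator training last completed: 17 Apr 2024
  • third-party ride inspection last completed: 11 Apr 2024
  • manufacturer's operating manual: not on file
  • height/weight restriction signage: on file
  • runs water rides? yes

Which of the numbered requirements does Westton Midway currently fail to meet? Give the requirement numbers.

3, 5, 6, 7, 8, 9, 10

1. restraint system inspection 42 days ago vs limit 45 → met
2. ride-specific liability coverage $1,625,000 ≥ $1,550,000 → met
3. daily inspection log audit 399 days ago vs limit 365 → not met
4. condition 'runs rides over 30 feet tall' does not hold → requirement n/a → met
5. condition 'runs water rides' holds; non-destructive testing 101 days ago vs limit 90 → not met
6. manufacturer's operating manual absent → not met
7. on-site first responders 2 < 4 → not met
8. third-party ride inspection 174 days ago vs limit 120 → not met
9. incident report forms absent → not met
10. emergency-stop system test 67 days ago vs limit 60 → not met
11. operator training 168 days ago vs limit 180 → met
12. height/weight restriction signage present → met
Not met: 3, 5, 6, 7, 8, 9, 10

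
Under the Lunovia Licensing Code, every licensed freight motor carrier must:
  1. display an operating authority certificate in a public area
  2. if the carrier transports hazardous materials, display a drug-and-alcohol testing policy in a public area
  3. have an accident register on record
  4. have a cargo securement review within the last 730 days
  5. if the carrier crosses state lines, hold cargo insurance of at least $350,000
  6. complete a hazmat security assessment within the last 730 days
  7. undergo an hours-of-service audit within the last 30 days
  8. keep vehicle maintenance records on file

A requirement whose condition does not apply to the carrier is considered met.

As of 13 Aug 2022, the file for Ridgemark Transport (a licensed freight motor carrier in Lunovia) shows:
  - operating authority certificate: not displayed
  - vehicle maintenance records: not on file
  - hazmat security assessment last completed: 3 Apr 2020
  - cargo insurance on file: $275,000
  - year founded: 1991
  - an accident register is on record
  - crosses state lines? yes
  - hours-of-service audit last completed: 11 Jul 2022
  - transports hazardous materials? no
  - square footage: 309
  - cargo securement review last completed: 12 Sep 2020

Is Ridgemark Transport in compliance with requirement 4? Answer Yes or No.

Yes

4. cargo securement review 700 days ago vs limit 730 → met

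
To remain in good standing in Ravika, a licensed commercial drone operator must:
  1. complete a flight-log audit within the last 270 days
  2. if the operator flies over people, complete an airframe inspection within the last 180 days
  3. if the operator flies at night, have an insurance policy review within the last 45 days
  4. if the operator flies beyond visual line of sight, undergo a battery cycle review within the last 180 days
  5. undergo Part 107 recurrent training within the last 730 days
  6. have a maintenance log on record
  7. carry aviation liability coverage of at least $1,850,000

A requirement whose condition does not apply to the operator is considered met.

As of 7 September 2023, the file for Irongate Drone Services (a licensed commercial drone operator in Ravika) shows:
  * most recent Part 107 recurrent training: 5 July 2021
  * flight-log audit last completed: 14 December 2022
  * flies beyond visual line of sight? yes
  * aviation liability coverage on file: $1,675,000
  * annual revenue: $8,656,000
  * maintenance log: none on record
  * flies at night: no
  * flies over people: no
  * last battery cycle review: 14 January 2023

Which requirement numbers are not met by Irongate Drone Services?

1. flight-log audit 267 days ago vs limit 270 → met
2. condition 'flies over people' does not hold → requirement n/a → met
3. condition 'flies at night' does not hold → requirement n/a → met
4. condition 'flies beyond visual line of sight' holds; battery cycle review 236 days ago vs limit 180 → not met
5. Part 107 recurrent training 794 days ago vs limit 730 → not met
6. maintenance log absent → not met
7. aviation liability coverage $1,675,000 < $1,850,000 → not met
Not met: 4, 5, 6, 7

4, 5, 6, 7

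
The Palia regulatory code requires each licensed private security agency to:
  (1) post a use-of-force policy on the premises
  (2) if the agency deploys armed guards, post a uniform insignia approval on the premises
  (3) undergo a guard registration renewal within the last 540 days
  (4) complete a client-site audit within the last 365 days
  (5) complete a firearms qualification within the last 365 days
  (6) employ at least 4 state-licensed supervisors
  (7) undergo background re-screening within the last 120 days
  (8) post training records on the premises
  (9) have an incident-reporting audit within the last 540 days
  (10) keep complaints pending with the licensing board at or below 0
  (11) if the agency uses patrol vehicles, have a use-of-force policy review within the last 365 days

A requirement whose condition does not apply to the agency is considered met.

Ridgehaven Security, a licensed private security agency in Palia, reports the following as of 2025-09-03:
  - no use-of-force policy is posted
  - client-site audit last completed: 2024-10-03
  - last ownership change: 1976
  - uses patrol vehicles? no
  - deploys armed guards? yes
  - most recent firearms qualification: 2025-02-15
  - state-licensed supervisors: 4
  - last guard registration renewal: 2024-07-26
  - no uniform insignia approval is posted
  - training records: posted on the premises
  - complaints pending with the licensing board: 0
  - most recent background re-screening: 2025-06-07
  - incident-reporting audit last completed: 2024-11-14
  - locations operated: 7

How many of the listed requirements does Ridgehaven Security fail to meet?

1. use-of-force policy absent → not met
2. condition 'deploys armed guards' holds; uniform insignia approval absent → not met
3. guard registration renewal 404 days ago vs limit 540 → met
4. client-site audit 335 days ago vs limit 365 → met
5. firearms qualification 200 days ago vs limit 365 → met
6. state-licensed supervisors 4 ≥ 4 → met
7. background re-screening 88 days ago vs limit 120 → met
8. training records present → met
9. incident-reporting audit 293 days ago vs limit 540 → met
10. complaints pending with the licensing board 0 ≤ 0 → met
11. condition 'uses patrol vehicles' does not hold → requirement n/a → met
Not met: 2 of 11

2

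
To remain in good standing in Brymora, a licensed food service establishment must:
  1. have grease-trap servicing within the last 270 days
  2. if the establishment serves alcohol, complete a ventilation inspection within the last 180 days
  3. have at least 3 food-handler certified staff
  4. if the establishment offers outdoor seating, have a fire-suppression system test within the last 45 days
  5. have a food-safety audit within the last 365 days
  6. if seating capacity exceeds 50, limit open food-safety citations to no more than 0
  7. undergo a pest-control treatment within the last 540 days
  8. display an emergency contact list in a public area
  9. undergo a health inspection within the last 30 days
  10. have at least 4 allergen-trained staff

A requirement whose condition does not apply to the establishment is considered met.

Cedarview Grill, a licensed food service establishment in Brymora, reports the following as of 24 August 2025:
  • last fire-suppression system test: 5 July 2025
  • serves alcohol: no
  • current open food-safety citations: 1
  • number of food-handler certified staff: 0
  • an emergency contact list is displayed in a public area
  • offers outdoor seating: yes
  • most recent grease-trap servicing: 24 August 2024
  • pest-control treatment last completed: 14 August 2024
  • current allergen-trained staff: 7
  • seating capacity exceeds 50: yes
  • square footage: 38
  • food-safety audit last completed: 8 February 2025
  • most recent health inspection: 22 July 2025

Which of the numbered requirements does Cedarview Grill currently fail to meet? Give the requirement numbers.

1. grease-trap servicing 365 days ago vs limit 270 → not met
2. condition 'serves alcohol' does not hold → requirement n/a → met
3. food-handler certified staff 0 < 3 → not met
4. condition 'offers outdoor seating' holds; fire-suppression system test 50 days ago vs limit 45 → not met
5. food-safety audit 197 days ago vs limit 365 → met
6. condition 'seating capacity exceeds 50' holds; open food-safety citations 1 > 0 → not met
7. pest-control treatment 375 days ago vs limit 540 → met
8. emergency contact list present → met
9. health inspection 33 days ago vs limit 30 → not met
10. allergen-trained staff 7 ≥ 4 → met
Not met: 1, 3, 4, 6, 9

1, 3, 4, 6, 9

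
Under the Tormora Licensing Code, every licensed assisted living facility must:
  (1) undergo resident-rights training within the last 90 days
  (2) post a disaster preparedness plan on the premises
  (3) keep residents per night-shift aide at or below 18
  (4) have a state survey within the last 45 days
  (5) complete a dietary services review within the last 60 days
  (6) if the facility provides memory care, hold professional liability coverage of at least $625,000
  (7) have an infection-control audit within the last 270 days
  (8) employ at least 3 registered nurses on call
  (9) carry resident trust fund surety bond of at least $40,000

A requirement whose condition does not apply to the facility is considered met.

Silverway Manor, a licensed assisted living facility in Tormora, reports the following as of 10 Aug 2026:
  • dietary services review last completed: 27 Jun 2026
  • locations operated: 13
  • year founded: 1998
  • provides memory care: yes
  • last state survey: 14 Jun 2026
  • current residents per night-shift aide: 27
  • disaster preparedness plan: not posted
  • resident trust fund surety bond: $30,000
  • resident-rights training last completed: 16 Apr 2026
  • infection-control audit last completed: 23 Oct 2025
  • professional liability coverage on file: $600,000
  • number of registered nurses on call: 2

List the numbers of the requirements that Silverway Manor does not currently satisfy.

1, 2, 3, 4, 6, 7, 8, 9

1. resident-rights training 116 days ago vs limit 90 → not met
2. disaster preparedness plan absent → not met
3. residents per night-shift aide 27 > 18 → not met
4. state survey 57 days ago vs limit 45 → not met
5. dietary services review 44 days ago vs limit 60 → met
6. condition 'provides memory care' holds; professional liability coverage $600,000 < $625,000 → not met
7. infection-control audit 291 days ago vs limit 270 → not met
8. registered nurses on call 2 < 3 → not met
9. resident trust fund surety bond $30,000 < $40,000 → not met
Not met: 1, 2, 3, 4, 6, 7, 8, 9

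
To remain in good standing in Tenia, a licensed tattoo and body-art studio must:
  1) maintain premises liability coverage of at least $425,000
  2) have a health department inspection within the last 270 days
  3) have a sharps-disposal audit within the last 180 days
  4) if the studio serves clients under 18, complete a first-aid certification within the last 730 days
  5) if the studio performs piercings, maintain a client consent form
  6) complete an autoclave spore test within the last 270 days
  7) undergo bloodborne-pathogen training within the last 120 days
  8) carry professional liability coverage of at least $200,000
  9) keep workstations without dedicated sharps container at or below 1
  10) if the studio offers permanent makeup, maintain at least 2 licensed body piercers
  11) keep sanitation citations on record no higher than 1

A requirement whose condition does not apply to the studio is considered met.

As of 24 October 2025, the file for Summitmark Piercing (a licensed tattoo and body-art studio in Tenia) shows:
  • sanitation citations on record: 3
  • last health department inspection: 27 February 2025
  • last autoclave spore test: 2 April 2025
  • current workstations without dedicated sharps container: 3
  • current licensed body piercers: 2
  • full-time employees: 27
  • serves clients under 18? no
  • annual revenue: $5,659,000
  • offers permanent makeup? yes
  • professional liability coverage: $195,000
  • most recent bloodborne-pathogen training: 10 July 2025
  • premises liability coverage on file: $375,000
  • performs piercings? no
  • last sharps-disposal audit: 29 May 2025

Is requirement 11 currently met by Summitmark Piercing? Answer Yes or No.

No

11. sanitation citations on record 3 > 1 → not met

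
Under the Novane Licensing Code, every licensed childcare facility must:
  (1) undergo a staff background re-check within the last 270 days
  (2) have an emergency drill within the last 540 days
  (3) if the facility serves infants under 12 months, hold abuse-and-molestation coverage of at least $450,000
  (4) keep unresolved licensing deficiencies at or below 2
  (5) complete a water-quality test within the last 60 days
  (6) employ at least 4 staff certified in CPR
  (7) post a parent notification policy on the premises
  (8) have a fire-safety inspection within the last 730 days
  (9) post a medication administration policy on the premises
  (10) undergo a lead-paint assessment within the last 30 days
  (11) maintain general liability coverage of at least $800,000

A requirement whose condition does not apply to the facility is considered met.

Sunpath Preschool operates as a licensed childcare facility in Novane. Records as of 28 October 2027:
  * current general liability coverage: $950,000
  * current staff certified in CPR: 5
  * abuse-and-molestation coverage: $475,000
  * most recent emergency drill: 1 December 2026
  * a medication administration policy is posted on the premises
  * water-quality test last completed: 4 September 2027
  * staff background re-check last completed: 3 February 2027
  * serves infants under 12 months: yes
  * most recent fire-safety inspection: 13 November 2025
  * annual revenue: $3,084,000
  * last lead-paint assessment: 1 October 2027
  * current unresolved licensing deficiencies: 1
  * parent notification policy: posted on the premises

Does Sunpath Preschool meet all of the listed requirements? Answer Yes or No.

Yes

1. staff background re-check 267 days ago vs limit 270 → met
2. emergency drill 331 days ago vs limit 540 → met
3. condition 'serves infants under 12 months' holds; abuse-and-molestation coverage $475,000 ≥ $450,000 → met
4. unresolved licensing deficiencies 1 ≤ 2 → met
5. water-quality test 54 days ago vs limit 60 → met
6. staff certified in CPR 5 ≥ 4 → met
7. parent notification policy present → met
8. fire-safety inspection 714 days ago vs limit 730 → met
9. medication administration policy present → met
10. lead-paint assessment 27 days ago vs limit 30 → met
11. general liability coverage $950,000 ≥ $800,000 → met
All met.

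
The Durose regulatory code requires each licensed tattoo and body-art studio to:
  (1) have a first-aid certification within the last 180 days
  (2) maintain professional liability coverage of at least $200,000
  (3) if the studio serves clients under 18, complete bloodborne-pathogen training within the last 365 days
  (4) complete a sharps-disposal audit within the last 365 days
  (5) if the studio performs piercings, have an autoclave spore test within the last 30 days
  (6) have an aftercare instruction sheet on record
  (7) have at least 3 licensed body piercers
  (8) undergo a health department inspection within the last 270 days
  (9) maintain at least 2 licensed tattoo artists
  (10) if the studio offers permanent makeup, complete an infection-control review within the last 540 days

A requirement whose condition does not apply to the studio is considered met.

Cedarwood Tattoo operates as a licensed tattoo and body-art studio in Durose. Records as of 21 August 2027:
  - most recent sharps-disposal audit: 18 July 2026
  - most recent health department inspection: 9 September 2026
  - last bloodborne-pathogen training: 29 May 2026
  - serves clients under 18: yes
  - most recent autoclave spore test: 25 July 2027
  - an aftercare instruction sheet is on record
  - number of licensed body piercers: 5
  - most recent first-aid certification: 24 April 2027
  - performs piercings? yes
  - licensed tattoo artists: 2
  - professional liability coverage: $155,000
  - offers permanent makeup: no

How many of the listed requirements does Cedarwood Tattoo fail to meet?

1. first-aid certification 119 days ago vs limit 180 → met
2. professional liability coverage $155,000 < $200,000 → not met
3. condition 'serves clients under 18' holds; bloodborne-pathogen training 449 days ago vs limit 365 → not met
4. sharps-disposal audit 399 days ago vs limit 365 → not met
5. condition 'performs piercings' holds; autoclave spore test 27 days ago vs limit 30 → met
6. aftercare instruction sheet present → met
7. licensed body piercers 5 ≥ 3 → met
8. health department inspection 346 days ago vs limit 270 → not met
9. licensed tattoo artists 2 ≥ 2 → met
10. condition 'offers permanent makeup' does not hold → requirement n/a → met
Not met: 4 of 10

4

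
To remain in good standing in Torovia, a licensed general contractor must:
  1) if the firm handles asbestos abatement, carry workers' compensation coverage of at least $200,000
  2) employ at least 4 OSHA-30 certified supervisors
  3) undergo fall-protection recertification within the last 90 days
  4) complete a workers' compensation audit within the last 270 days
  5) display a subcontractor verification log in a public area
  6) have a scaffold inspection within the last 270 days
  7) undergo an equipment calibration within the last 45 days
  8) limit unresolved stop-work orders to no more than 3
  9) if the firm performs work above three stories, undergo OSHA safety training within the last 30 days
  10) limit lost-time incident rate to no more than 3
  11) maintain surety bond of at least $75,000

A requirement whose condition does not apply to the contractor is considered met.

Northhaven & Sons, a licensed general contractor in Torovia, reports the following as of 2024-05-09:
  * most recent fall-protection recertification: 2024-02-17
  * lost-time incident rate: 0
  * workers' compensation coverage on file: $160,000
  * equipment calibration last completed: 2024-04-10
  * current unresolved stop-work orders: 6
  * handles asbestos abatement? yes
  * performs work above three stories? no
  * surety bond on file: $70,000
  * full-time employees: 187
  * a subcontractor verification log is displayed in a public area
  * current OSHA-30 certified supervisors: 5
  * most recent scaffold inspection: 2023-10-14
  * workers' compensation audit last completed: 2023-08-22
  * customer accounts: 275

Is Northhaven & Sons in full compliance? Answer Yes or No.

No

1. condition 'handles asbestos abatement' holds; workers' compensation coverage $160,000 < $200,000 → not met
2. OSHA-30 certified supervisors 5 ≥ 4 → met
3. fall-protection recertification 82 days ago vs limit 90 → met
4. workers' compensation audit 261 days ago vs limit 270 → met
5. subcontractor verification log present → met
6. scaffold inspection 208 days ago vs limit 270 → met
7. equipment calibration 29 days ago vs limit 45 → met
8. unresolved stop-work orders 6 > 3 → not met
9. condition 'performs work above three stories' does not hold → requirement n/a → met
10. lost-time incident rate 0 ≤ 3 → met
11. surety bond $70,000 < $75,000 → not met
Not met: 1, 8, 11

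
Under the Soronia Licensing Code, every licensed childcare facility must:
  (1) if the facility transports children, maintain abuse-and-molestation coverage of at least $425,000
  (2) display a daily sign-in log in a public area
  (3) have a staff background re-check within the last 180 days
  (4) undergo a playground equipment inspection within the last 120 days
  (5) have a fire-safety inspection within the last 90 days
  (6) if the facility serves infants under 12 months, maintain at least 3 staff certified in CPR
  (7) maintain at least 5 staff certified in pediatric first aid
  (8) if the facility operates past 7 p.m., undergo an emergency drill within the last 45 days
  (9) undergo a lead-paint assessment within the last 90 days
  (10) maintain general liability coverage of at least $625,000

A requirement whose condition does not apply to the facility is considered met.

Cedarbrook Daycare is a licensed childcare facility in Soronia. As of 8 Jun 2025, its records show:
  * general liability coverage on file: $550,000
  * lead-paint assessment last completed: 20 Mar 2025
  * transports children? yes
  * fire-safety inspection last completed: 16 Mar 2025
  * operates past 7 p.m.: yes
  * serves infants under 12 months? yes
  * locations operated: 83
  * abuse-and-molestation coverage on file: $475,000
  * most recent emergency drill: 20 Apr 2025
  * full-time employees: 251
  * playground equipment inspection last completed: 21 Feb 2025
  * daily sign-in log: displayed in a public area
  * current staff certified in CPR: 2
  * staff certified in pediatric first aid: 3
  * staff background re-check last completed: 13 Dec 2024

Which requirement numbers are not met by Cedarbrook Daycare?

1. condition 'transports children' holds; abuse-and-molestation coverage $475,000 ≥ $425,000 → met
2. daily sign-in log present → met
3. staff background re-check 177 days ago vs limit 180 → met
4. playground equipment inspection 107 days ago vs limit 120 → met
5. fire-safety inspection 84 days ago vs limit 90 → met
6. condition 'serves infants under 12 months' holds; staff certified in CPR 2 < 3 → not met
7. staff certified in pediatric first aid 3 < 5 → not met
8. condition 'operates past 7 p.m.' holds; emergency drill 49 days ago vs limit 45 → not met
9. lead-paint assessment 80 days ago vs limit 90 → met
10. general liability coverage $550,000 < $625,000 → not met
Not met: 6, 7, 8, 10

6, 7, 8, 10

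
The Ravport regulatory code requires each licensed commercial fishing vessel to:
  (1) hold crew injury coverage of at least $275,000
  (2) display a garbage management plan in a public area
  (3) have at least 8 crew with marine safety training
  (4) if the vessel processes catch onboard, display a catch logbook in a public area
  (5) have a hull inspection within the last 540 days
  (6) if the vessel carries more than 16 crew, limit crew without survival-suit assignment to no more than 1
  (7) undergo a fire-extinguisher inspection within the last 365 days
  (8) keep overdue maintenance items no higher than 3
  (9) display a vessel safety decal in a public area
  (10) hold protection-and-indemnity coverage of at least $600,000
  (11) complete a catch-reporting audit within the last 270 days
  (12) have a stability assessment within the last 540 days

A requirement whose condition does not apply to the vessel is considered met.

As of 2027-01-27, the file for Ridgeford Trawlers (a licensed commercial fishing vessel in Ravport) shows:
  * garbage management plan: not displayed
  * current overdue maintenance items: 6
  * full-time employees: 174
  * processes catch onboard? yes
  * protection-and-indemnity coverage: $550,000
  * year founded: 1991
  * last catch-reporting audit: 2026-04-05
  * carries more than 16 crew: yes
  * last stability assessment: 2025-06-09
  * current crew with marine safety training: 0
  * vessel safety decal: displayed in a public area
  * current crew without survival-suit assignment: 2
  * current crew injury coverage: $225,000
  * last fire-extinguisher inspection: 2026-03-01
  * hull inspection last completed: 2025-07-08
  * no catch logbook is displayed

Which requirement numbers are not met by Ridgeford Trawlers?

1, 2, 3, 4, 5, 6, 8, 10, 11, 12

1. crew injury coverage $225,000 < $275,000 → not met
2. garbage management plan absent → not met
3. crew with marine safety training 0 < 8 → not met
4. condition 'processes catch onboard' holds; catch logbook absent → not met
5. hull inspection 568 days ago vs limit 540 → not met
6. condition 'carries more than 16 crew' holds; crew without survival-suit assignment 2 > 1 → not met
7. fire-extinguisher inspection 332 days ago vs limit 365 → met
8. overdue maintenance items 6 > 3 → not met
9. vessel safety decal present → met
10. protection-and-indemnity coverage $550,000 < $600,000 → not met
11. catch-reporting audit 297 days ago vs limit 270 → not met
12. stability assessment 597 days ago vs limit 540 → not met
Not met: 1, 2, 3, 4, 5, 6, 8, 10, 11, 12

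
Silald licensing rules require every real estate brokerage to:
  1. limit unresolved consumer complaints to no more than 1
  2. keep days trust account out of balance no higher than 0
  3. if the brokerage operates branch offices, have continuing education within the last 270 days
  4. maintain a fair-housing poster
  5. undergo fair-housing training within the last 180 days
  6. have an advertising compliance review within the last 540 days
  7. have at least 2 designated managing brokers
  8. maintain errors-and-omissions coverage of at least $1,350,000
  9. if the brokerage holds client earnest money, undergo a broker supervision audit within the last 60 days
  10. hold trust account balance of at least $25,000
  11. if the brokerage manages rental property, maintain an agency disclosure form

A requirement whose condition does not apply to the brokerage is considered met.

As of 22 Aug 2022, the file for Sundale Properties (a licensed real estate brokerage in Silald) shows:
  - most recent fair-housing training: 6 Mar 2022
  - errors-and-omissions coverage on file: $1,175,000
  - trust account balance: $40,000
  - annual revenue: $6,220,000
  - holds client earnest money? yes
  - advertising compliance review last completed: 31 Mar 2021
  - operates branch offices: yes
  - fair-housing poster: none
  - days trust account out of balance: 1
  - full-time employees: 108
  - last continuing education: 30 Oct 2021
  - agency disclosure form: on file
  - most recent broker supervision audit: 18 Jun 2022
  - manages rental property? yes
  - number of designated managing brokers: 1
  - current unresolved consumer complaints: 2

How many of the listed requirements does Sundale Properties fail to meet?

7

1. unresolved consumer complaints 2 > 1 → not met
2. days trust account out of balance 1 > 0 → not met
3. condition 'operates branch offices' holds; continuing education 296 days ago vs limit 270 → not met
4. fair-housing poster absent → not met
5. fair-housing training 169 days ago vs limit 180 → met
6. advertising compliance review 509 days ago vs limit 540 → met
7. designated managing brokers 1 < 2 → not met
8. errors-and-omissions coverage $1,175,000 < $1,350,000 → not met
9. condition 'holds client earnest money' holds; broker supervision audit 65 days ago vs limit 60 → not met
10. trust account balance $40,000 ≥ $25,000 → met
11. condition 'manages rental property' holds; agency disclosure form present → met
Not met: 7 of 11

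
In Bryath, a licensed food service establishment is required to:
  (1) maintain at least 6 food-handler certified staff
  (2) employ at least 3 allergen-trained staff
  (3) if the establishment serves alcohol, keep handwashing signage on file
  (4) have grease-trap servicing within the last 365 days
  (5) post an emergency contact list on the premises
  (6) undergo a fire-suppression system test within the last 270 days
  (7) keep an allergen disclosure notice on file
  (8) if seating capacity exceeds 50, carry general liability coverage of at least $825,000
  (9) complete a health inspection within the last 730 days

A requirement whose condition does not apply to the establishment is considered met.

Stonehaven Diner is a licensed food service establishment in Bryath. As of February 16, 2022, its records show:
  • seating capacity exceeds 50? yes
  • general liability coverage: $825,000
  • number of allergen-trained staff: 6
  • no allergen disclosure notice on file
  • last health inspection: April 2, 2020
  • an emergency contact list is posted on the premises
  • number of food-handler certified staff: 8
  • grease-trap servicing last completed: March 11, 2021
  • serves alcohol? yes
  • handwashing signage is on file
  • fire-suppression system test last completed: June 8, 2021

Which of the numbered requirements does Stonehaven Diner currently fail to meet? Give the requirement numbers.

7

1. food-handler certified staff 8 ≥ 6 → met
2. allergen-trained staff 6 ≥ 3 → met
3. condition 'serves alcohol' holds; handwashing signage present → met
4. grease-trap servicing 342 days ago vs limit 365 → met
5. emergency contact list present → met
6. fire-suppression system test 253 days ago vs limit 270 → met
7. allergen disclosure notice absent → not met
8. condition 'seating capacity exceeds 50' holds; general liability coverage $825,000 ≥ $825,000 → met
9. health inspection 685 days ago vs limit 730 → met
Not met: 7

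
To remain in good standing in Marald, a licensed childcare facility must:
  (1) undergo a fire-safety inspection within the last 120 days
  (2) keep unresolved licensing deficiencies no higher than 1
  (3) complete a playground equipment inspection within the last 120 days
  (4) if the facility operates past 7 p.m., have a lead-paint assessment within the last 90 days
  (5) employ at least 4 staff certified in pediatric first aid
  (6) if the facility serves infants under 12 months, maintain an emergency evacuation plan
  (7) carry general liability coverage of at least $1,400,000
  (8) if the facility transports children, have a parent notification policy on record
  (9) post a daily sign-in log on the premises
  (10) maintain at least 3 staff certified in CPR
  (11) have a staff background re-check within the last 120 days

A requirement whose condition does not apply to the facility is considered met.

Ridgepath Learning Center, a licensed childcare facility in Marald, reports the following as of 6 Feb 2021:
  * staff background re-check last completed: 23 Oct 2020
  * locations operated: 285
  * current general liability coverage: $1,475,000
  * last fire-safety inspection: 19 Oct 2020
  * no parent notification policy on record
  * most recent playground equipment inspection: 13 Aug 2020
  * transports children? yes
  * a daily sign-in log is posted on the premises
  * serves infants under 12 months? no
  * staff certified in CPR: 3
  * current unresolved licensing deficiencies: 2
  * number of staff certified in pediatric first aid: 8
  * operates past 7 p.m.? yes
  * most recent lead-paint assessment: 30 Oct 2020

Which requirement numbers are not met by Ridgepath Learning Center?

2, 3, 4, 8

1. fire-safety inspection 110 days ago vs limit 120 → met
2. unresolved licensing deficiencies 2 > 1 → not met
3. playground equipment inspection 177 days ago vs limit 120 → not met
4. condition 'operates past 7 p.m.' holds; lead-paint assessment 99 days ago vs limit 90 → not met
5. staff certified in pediatric first aid 8 ≥ 4 → met
6. condition 'serves infants under 12 months' does not hold → requirement n/a → met
7. general liability coverage $1,475,000 ≥ $1,400,000 → met
8. condition 'transports children' holds; parent notification policy absent → not met
9. daily sign-in log present → met
10. staff certified in CPR 3 ≥ 3 → met
11. staff background re-check 106 days ago vs limit 120 → met
Not met: 2, 3, 4, 8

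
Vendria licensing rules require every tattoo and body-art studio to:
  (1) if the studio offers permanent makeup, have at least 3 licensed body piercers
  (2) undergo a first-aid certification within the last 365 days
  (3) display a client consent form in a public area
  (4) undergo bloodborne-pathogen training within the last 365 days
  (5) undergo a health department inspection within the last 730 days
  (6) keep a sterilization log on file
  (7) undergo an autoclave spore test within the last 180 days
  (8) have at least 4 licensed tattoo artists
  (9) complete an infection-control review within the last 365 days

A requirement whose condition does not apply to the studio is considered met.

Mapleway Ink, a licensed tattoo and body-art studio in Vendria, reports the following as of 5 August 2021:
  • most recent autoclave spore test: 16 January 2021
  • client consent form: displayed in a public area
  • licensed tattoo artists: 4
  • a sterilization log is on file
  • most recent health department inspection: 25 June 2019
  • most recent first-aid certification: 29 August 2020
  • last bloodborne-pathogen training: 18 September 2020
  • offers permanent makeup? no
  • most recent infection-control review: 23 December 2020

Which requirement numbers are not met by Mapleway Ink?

5, 7

1. condition 'offers permanent makeup' does not hold → requirement n/a → met
2. first-aid certification 341 days ago vs limit 365 → met
3. client consent form present → met
4. bloodborne-pathogen training 321 days ago vs limit 365 → met
5. health department inspection 772 days ago vs limit 730 → not met
6. sterilization log present → met
7. autoclave spore test 201 days ago vs limit 180 → not met
8. licensed tattoo artists 4 ≥ 4 → met
9. infection-control review 225 days ago vs limit 365 → met
Not met: 5, 7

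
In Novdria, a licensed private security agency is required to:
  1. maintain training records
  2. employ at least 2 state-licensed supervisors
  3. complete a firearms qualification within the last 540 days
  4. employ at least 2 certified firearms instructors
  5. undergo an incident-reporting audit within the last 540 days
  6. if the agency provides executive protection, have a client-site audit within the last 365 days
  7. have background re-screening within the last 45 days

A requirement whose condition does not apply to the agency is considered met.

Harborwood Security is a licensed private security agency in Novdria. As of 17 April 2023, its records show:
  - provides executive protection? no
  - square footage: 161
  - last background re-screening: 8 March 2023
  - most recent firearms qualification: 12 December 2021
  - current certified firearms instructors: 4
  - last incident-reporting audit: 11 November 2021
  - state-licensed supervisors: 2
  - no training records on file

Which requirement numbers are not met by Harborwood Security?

1

1. training records absent → not met
2. state-licensed supervisors 2 ≥ 2 → met
3. firearms qualification 491 days ago vs limit 540 → met
4. certified firearms instructors 4 ≥ 2 → met
5. incident-reporting audit 522 days ago vs limit 540 → met
6. condition 'provides executive protection' does not hold → requirement n/a → met
7. background re-screening 40 days ago vs limit 45 → met
Not met: 1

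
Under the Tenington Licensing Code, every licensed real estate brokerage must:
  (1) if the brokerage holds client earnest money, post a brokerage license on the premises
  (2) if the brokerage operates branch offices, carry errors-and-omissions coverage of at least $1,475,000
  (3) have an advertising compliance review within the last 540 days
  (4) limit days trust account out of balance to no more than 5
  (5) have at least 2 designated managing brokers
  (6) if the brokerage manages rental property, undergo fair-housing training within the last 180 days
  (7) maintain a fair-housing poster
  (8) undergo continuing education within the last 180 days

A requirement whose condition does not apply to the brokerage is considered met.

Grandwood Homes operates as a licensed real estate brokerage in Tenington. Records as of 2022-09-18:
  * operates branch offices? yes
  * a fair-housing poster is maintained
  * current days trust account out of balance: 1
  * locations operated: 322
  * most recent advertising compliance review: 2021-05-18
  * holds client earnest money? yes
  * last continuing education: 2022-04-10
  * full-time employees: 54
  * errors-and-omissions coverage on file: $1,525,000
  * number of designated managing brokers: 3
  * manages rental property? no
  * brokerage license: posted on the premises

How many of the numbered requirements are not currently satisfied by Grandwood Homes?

1. condition 'holds client earnest money' holds; brokerage license present → met
2. condition 'operates branch offices' holds; errors-and-omissions coverage $1,525,000 ≥ $1,475,000 → met
3. advertising compliance review 488 days ago vs limit 540 → met
4. days trust account out of balance 1 ≤ 5 → met
5. designated managing brokers 3 ≥ 2 → met
6. condition 'manages rental property' does not hold → requirement n/a → met
7. fair-housing poster present → met
8. continuing education 161 days ago vs limit 180 → met
Not met: 0 of 8

0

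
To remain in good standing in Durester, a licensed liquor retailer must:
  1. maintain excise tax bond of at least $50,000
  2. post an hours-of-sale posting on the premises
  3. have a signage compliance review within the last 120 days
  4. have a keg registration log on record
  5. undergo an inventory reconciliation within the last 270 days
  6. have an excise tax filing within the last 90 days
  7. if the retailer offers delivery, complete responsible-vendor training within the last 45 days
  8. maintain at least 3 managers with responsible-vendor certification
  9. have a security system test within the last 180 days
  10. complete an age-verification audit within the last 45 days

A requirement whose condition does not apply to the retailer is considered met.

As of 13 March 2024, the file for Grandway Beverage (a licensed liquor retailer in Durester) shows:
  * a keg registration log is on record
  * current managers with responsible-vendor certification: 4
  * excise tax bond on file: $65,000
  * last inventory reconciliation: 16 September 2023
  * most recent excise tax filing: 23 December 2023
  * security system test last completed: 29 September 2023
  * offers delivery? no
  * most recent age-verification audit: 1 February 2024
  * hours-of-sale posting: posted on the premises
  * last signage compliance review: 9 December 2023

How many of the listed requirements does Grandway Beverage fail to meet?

1. excise tax bond $65,000 ≥ $50,000 → met
2. hours-of-sale posting present → met
3. signage compliance review 95 days ago vs limit 120 → met
4. keg registration log present → met
5. inventory reconciliation 179 days ago vs limit 270 → met
6. excise tax filing 81 days ago vs limit 90 → met
7. condition 'offers delivery' does not hold → requirement n/a → met
8. managers with responsible-vendor certification 4 ≥ 3 → met
9. security system test 166 days ago vs limit 180 → met
10. age-verification audit 41 days ago vs limit 45 → met
Not met: 0 of 10

0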